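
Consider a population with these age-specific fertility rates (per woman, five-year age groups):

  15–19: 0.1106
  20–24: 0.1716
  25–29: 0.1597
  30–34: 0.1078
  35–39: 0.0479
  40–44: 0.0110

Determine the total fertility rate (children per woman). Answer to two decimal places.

3.04

Sum of ASFRs = 0.1106 + 0.1716 + 0.1597 + 0.1078 + 0.0479 + 0.0110 = 0.6086
TFR = 5 × 0.6086 = 3.043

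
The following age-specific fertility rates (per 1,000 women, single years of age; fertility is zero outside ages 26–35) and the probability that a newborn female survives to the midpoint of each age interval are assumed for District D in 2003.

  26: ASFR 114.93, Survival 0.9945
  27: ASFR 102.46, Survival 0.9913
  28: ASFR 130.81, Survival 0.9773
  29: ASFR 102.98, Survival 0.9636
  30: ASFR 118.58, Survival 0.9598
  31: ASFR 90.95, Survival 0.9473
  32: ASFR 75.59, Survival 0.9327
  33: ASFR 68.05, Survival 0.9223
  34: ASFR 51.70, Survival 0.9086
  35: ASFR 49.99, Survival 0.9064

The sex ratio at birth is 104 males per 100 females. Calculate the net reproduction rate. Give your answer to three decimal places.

Proportion female at birth = 100 / (100 + 104) = 0.49020.
Weighting each age-specific rate by interval width and survival:
  26: 1 × 114.93/1000 × 0.9945 = 0.11430
  27: 1 × 102.46/1000 × 0.9913 = 0.10157
  28: 1 × 130.81/1000 × 0.9773 = 0.12784
  29: 1 × 102.98/1000 × 0.9636 = 0.09923
  30: 1 × 118.58/1000 × 0.9598 = 0.11381
  31: 1 × 90.95/1000 × 0.9473 = 0.08616
  32: 1 × 75.59/1000 × 0.9327 = 0.07050
  33: 1 × 68.05/1000 × 0.9223 = 0.06276
  34: 1 × 51.70/1000 × 0.9086 = 0.04697
  35: 1 × 49.99/1000 × 0.9064 = 0.04531
Sum = 0.86845
NRR = 0.49020 × 0.86845 = 0.42571
An NRR under 1 implies long-run decline under these rates.

0.426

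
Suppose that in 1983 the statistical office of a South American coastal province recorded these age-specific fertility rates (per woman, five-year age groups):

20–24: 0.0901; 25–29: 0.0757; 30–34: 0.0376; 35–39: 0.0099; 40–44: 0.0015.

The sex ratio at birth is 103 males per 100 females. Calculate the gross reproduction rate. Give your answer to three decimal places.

0.529

Proportion female at birth = 100 / (100 + 103) = 0.49261.
Sum of ASFRs = 0.0901 + 0.0757 + 0.0376 + 0.0099 + 0.0015 = 0.2148
TFR = 5 × 0.2148 = 1.074
GRR = 0.49261 × 1.074 = 0.52906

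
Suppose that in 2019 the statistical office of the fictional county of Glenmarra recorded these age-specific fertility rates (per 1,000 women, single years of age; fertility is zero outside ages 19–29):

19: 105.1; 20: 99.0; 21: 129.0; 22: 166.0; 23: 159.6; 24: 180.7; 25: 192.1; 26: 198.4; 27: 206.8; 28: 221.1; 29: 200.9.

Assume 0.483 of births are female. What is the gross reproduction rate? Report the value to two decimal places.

0.90

Proportion female at birth = 0.483.
Sum of ASFRs = 105.1 + 99.0 + 129.0 + 166.0 + 159.6 + 180.7 + 192.1 + 198.4 + 206.8 + 221.1 + 200.9 = 1858.7
TFR = 1858.7 / 1000 = 1.8587
GRR = 0.483 × 1.8587 = 0.89775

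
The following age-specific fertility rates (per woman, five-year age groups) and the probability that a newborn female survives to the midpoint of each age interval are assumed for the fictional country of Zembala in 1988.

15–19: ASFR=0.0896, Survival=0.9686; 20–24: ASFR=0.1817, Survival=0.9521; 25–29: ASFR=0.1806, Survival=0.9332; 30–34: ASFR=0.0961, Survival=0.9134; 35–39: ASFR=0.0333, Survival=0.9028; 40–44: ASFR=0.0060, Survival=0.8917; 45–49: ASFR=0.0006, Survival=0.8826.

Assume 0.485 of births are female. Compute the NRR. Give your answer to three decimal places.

Proportion female at birth = 0.485.
Weighting each age-specific rate by interval width and survival:
  15–19: 5 × 0.0896 × 0.9686 = 0.43393
  20–24: 5 × 0.1817 × 0.9521 = 0.86498
  25–29: 5 × 0.1806 × 0.9332 = 0.84268
  30–34: 5 × 0.0961 × 0.9134 = 0.43889
  35–39: 5 × 0.0333 × 0.9028 = 0.15032
  40–44: 5 × 0.0060 × 0.8917 = 0.02675
  45–49: 5 × 0.0006 × 0.8826 = 0.00265
Sum = 2.76020
NRR = 0.485 × 2.76020 = 1.33870
With NRR above 1 the population is above replacement fertility.

1.339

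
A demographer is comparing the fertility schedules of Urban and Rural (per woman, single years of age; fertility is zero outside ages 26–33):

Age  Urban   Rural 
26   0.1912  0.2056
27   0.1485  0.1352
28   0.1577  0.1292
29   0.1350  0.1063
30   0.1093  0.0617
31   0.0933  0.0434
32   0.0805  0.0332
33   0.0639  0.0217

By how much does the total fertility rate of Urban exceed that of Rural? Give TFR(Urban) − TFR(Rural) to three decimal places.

0.243

Urban:
  Sum of ASFRs = 0.1912 + 0.1485 + 0.1577 + 0.1350 + 0.1093 + 0.0933 + 0.0805 + 0.0639 = 0.9794
  TFR = 0.9794
Rural:
  Sum of ASFRs = 0.2056 + 0.1352 + 0.1292 + 0.1063 + 0.0617 + 0.0434 + 0.0332 + 0.0217 = 0.7363
  TFR = 0.7363
Difference = 0.9794 − 0.7363 = 0.2431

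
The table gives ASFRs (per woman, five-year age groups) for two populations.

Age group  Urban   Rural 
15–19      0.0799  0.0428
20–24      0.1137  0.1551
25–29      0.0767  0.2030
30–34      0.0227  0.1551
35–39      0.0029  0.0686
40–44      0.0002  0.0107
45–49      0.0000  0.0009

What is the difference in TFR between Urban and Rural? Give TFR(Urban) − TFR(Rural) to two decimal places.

-1.70

Urban:
  Sum of ASFRs = 0.0799 + 0.1137 + 0.0767 + 0.0227 + 0.0029 + 0.0002 + 0.0000 = 0.2961
  TFR = 5 × 0.2961 = 1.4805
Rural:
  Sum of ASFRs = 0.0428 + 0.1551 + 0.2030 + 0.1551 + 0.0686 + 0.0107 + 0.0009 = 0.6362
  TFR = 5 × 0.6362 = 3.181
Difference = 1.4805 − 3.181 = -1.7005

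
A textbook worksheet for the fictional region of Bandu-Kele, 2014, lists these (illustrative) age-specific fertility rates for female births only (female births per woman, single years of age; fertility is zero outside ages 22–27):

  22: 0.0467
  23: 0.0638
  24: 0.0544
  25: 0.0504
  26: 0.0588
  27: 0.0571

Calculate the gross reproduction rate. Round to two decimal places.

Sum of female ASFRs = 0.0467 + 0.0638 + 0.0544 + 0.0504 + 0.0588 + 0.0571 = 0.3312
GRR = 0.3312

0.33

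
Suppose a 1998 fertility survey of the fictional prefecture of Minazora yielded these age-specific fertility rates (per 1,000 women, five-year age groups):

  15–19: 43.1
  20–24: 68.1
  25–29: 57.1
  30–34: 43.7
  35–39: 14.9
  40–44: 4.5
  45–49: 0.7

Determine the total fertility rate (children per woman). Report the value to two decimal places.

1.16

Sum of ASFRs = 43.1 + 68.1 + 57.1 + 43.7 + 14.9 + 4.5 + 0.7 = 232.1
TFR = 5 × 232.1 / 1000 = 1.1605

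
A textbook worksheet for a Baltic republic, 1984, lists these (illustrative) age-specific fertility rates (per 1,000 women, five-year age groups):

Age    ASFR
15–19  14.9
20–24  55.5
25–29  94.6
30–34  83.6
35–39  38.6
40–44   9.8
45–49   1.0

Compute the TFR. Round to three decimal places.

1.490

Sum of ASFRs = 14.9 + 55.5 + 94.6 + 83.6 + 38.6 + 9.8 + 1.0 = 298.0
TFR = 5 × 298.0 / 1000 = 1.49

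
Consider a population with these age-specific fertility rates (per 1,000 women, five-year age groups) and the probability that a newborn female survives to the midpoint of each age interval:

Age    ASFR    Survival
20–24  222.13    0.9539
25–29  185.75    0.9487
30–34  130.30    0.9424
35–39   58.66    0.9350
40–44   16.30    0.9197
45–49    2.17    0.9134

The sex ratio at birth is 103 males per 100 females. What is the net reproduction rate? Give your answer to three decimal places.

Proportion female at birth = 100 / (100 + 103) = 0.49261.
Survival-weighted fertility by age (5·fₓ·Sₓ):
  20–24: 5 × 222.13/1000 × 0.9539 = 1.05945
  25–29: 5 × 185.75/1000 × 0.9487 = 0.88111
  30–34: 5 × 130.30/1000 × 0.9424 = 0.61397
  35–39: 5 × 58.66/1000 × 0.9350 = 0.27424
  40–44: 5 × 16.30/1000 × 0.9197 = 0.07496
  45–49: 5 × 2.17/1000 × 0.9134 = 0.00991
Sum = 2.91364
NRR = 0.49261 × 2.91364 = 1.43529

1.435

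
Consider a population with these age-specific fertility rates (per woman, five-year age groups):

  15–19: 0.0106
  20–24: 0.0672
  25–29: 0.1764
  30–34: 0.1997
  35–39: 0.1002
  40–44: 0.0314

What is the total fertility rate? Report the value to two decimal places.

2.93

Sum of ASFRs = 0.0106 + 0.0672 + 0.1764 + 0.1997 + 0.1002 + 0.0314 = 0.5855
TFR = 5 × 0.5855 = 2.9275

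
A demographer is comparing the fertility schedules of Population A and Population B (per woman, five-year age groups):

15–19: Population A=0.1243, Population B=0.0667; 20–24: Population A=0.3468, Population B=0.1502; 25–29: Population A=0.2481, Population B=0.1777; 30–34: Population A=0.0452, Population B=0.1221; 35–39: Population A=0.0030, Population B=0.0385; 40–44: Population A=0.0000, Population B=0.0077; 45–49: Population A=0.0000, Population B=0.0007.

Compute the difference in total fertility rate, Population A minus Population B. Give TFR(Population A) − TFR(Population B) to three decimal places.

Population A:
  Sum of ASFRs = 0.1243 + 0.3468 + 0.2481 + 0.0452 + 0.0030 + 0.0000 + 0.0000 = 0.7674
  TFR = 5 × 0.7674 = 3.837
Population B:
  Sum of ASFRs = 0.0667 + 0.1502 + 0.1777 + 0.1221 + 0.0385 + 0.0077 + 0.0007 = 0.5636
  TFR = 5 × 0.5636 = 2.818
Difference = 3.837 − 2.818 = 1.019

1.019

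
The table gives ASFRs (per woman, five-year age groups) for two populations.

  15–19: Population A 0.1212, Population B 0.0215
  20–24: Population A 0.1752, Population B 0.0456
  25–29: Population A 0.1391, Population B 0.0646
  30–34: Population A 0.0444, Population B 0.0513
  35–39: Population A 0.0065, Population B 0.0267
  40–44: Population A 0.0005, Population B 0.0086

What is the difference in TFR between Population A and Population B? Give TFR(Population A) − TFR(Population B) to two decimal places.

1.34

Population A:
  Sum of ASFRs = 0.1212 + 0.1752 + 0.1391 + 0.0444 + 0.0065 + 0.0005 = 0.4869
  TFR = 5 × 0.4869 = 2.4345
Population B:
  Sum of ASFRs = 0.0215 + 0.0456 + 0.0646 + 0.0513 + 0.0267 + 0.0086 = 0.2183
  TFR = 5 × 0.2183 = 1.0915
Difference = 2.4345 − 1.0915 = 1.343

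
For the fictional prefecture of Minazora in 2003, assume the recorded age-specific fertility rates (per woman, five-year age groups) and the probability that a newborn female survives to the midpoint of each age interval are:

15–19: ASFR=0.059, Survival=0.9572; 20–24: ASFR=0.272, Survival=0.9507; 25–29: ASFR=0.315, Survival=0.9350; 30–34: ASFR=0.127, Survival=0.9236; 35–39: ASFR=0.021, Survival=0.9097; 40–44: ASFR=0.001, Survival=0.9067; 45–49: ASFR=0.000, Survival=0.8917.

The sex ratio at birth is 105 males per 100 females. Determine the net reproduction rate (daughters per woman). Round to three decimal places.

1.822

Proportion female at birth = 100 / (100 + 105) = 0.48780.
Weighting each age-specific rate by interval width and survival:
  15–19: 5 × 0.059 × 0.9572 = 0.28237
  20–24: 5 × 0.272 × 0.9507 = 1.29295
  25–29: 5 × 0.315 × 0.9350 = 1.47263
  30–34: 5 × 0.127 × 0.9236 = 0.58649
  35–39: 5 × 0.021 × 0.9097 = 0.09552
  40–44: 5 × 0.001 × 0.9067 = 0.00453
  45–49: 5 × 0.000 × 0.8917 = 0.00000
Sum = 3.73449
NRR = 0.48780 × 3.73449 = 1.82168
NRR > 1, so each generation more than replaces itself.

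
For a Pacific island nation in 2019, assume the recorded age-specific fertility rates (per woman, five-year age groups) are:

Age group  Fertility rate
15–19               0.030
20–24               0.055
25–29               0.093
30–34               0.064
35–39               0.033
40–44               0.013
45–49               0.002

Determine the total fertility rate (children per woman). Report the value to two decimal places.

Sum of ASFRs = 0.030 + 0.055 + 0.093 + 0.064 + 0.033 + 0.013 + 0.002 = 0.290
TFR = 5 × 0.290 = 1.45

1.45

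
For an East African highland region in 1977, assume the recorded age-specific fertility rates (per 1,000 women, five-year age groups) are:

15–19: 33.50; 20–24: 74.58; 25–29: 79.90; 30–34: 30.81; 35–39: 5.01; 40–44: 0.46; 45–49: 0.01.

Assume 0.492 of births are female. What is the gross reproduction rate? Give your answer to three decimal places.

0.552

Proportion female at birth = 0.492.
Sum of ASFRs = 33.50 + 74.58 + 79.90 + 30.81 + 5.01 + 0.46 + 0.01 = 224.27
TFR = 5 × 224.27 / 1000 = 1.12135
GRR = 0.492 × 1.12135 = 0.55170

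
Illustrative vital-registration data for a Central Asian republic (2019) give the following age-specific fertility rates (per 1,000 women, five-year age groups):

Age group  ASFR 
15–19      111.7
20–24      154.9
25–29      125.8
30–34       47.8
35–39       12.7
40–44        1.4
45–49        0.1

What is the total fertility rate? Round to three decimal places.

Sum of ASFRs = 111.7 + 154.9 + 125.8 + 47.8 + 12.7 + 1.4 + 0.1 = 454.4
TFR = 5 × 454.4 / 1000 = 2.272

2.272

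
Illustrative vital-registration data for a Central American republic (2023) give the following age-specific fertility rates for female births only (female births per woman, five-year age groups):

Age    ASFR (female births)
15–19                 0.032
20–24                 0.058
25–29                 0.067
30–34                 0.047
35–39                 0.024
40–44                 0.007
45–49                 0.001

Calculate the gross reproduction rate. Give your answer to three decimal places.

Sum of female ASFRs = 0.032 + 0.058 + 0.067 + 0.047 + 0.024 + 0.007 + 0.001 = 0.236
GRR = 5 × 0.236 = 1.18

1.180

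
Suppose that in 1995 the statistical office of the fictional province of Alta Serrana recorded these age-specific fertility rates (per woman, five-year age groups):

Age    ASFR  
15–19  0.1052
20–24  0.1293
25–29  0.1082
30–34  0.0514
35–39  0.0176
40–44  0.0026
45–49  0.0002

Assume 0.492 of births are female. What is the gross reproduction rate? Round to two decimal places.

1.02

Proportion female at birth = 0.492.
Sum of ASFRs = 0.1052 + 0.1293 + 0.1082 + 0.0514 + 0.0176 + 0.0026 + 0.0002 = 0.4145
TFR = 5 × 0.4145 = 2.0725
GRR = 0.492 × 2.0725 = 1.01967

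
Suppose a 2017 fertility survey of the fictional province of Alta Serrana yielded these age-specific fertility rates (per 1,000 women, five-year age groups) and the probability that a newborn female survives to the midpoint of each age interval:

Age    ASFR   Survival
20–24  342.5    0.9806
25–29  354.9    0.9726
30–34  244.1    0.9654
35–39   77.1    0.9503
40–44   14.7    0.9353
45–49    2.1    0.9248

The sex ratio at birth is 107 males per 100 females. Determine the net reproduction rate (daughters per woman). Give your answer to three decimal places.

2.429

Proportion female at birth = 100 / (100 + 107) = 0.48309.
Per-age-group product (5 × ASFR × survival probability):
  20–24: 5 × 342.5/1000 × 0.9806 = 1.67928
  25–29: 5 × 354.9/1000 × 0.9726 = 1.72588
  30–34: 5 × 244.1/1000 × 0.9654 = 1.17827
  35–39: 5 × 77.1/1000 × 0.9503 = 0.36634
  40–44: 5 × 14.7/1000 × 0.9353 = 0.06874
  45–49: 5 × 2.1/1000 × 0.9248 = 0.00971
Sum = 5.02822
NRR = 0.48309 × 5.02822 = 2.42908
NRR > 1, so each generation more than replaces itself.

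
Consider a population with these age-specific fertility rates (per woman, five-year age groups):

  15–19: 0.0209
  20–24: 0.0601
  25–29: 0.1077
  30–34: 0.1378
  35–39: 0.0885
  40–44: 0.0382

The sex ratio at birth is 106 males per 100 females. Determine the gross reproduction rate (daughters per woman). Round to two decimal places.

Proportion female at birth = 100 / (100 + 106) = 0.48544.
Sum of ASFRs = 0.0209 + 0.0601 + 0.1077 + 0.1378 + 0.0885 + 0.0382 = 0.4532
TFR = 5 × 0.4532 = 2.266
GRR = 0.48544 × 2.266 = 1.10001

1.10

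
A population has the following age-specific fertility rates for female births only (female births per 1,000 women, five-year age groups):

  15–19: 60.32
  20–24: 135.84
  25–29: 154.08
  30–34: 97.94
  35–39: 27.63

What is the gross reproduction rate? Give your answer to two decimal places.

Sum of female ASFRs = 60.32 + 135.84 + 154.08 + 97.94 + 27.63 = 475.81
GRR = 5 × 475.81 / 1000 = 2.37905

2.38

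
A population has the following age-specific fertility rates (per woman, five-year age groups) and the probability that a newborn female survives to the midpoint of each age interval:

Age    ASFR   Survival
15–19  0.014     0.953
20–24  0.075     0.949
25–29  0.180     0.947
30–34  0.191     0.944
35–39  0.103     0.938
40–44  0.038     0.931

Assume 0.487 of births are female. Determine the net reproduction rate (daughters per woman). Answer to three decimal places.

Proportion female at birth = 0.487.
Each age group contributes 5 × ASFR × survival:
  15–19: 5 × 0.014 × 0.953 = 0.06671
  20–24: 5 × 0.075 × 0.949 = 0.35588
  25–29: 5 × 0.180 × 0.947 = 0.85230
  30–34: 5 × 0.191 × 0.944 = 0.90152
  35–39: 5 × 0.103 × 0.938 = 0.48307
  40–44: 5 × 0.038 × 0.931 = 0.17689
Sum = 2.83637
NRR = 0.487 × 2.83637 = 1.38131
NRR > 1, so each generation more than replaces itself.

1.381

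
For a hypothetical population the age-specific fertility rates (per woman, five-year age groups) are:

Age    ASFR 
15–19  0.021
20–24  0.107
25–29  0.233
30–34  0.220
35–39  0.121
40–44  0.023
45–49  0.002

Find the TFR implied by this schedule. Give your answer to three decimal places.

3.635

Sum of ASFRs = 0.021 + 0.107 + 0.233 + 0.220 + 0.121 + 0.023 + 0.002 = 0.727
TFR = 5 × 0.727 = 3.635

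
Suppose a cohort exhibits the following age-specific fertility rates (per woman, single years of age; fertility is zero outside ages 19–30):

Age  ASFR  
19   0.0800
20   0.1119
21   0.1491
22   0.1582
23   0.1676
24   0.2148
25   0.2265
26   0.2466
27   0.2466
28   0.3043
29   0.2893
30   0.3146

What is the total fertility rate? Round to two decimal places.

Sum of ASFRs = 0.0800 + 0.1119 + 0.1491 + 0.1582 + 0.1676 + 0.2148 + 0.2265 + 0.2466 + 0.2466 + 0.3043 + 0.2893 + 0.3146 = 2.5095
TFR = 2.5095

2.51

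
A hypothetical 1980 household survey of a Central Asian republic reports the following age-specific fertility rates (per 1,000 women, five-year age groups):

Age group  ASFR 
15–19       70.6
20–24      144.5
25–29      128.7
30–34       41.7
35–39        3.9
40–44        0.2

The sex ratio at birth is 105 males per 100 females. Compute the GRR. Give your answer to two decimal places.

0.95

Proportion female at birth = 100 / (100 + 105) = 0.48780.
Sum of ASFRs = 70.6 + 144.5 + 128.7 + 41.7 + 3.9 + 0.2 = 389.6
TFR = 5 × 389.6 / 1000 = 1.948
GRR = 0.48780 × 1.948 = 0.95023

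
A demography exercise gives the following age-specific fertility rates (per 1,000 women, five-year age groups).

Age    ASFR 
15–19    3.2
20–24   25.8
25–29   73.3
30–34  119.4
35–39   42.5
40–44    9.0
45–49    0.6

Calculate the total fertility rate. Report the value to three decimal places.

1.369

Sum of ASFRs = 3.2 + 25.8 + 73.3 + 119.4 + 42.5 + 9.0 + 0.6 = 273.8
TFR = 5 × 273.8 / 1000 = 1.369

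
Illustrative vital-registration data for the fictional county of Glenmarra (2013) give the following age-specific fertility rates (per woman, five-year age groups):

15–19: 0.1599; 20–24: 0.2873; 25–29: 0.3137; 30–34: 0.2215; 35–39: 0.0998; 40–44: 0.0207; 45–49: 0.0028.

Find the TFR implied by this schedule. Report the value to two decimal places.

Sum of ASFRs = 0.1599 + 0.2873 + 0.3137 + 0.2215 + 0.0998 + 0.0207 + 0.0028 = 1.1057
TFR = 5 × 1.1057 = 5.5285

5.53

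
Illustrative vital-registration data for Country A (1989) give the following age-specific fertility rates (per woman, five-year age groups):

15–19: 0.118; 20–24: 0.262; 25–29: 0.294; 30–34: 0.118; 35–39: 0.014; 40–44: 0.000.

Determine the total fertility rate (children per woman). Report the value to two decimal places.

4.03

Sum of ASFRs = 0.118 + 0.262 + 0.294 + 0.118 + 0.014 + 0.000 = 0.806
TFR = 5 × 0.806 = 4.03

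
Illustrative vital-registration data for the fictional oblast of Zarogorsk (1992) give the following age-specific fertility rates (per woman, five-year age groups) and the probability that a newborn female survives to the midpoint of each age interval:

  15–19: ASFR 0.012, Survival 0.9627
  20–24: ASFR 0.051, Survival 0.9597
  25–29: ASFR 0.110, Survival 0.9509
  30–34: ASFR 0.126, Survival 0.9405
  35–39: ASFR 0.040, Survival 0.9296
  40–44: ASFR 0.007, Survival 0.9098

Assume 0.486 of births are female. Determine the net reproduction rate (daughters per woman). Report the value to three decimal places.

0.795

Proportion female at birth = 0.486.
Per-age-group product (5 × ASFR × survival probability):
  15–19: 5 × 0.012 × 0.9627 = 0.05776
  20–24: 5 × 0.051 × 0.9597 = 0.24472
  25–29: 5 × 0.110 × 0.9509 = 0.52300
  30–34: 5 × 0.126 × 0.9405 = 0.59252
  35–39: 5 × 0.040 × 0.9296 = 0.18592
  40–44: 5 × 0.007 × 0.9098 = 0.03184
Sum = 1.63576
NRR = 0.486 × 1.63576 = 0.79498
With NRR below 1 the population is below replacement fertility.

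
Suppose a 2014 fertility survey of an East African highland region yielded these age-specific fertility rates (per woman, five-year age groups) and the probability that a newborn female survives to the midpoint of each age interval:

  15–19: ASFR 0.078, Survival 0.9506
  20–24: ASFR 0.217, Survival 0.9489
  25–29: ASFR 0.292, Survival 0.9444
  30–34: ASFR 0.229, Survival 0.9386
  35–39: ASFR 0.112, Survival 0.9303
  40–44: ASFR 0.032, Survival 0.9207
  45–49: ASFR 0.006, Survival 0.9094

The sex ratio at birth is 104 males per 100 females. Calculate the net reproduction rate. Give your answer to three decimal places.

2.230

Proportion female at birth = 100 / (100 + 104) = 0.49020.
Per-age-group product (5 × ASFR × survival probability):
  15–19: 5 × 0.078 × 0.9506 = 0.37073
  20–24: 5 × 0.217 × 0.9489 = 1.02956
  25–29: 5 × 0.292 × 0.9444 = 1.37882
  30–34: 5 × 0.229 × 0.9386 = 1.07470
  35–39: 5 × 0.112 × 0.9303 = 0.52097
  40–44: 5 × 0.032 × 0.9207 = 0.14731
  45–49: 5 × 0.006 × 0.9094 = 0.02728
Sum = 4.54937
NRR = 0.49020 × 4.54937 = 2.23010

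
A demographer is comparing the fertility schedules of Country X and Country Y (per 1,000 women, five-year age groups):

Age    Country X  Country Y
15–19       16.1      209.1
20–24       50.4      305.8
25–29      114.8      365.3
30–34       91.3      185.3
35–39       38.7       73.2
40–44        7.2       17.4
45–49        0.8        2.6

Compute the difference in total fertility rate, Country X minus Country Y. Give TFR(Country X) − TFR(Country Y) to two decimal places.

Country X:
  Sum of ASFRs = 16.1 + 50.4 + 114.8 + 91.3 + 38.7 + 7.2 + 0.8 = 319.3
  TFR = 5 × 319.3 / 1000 = 1.5965
Country Y:
  Sum of ASFRs = 209.1 + 305.8 + 365.3 + 185.3 + 73.2 + 17.4 + 2.6 = 1158.7
  TFR = 5 × 1158.7 / 1000 = 5.7935
Difference = 1.5965 − 5.7935 = -4.197

-4.20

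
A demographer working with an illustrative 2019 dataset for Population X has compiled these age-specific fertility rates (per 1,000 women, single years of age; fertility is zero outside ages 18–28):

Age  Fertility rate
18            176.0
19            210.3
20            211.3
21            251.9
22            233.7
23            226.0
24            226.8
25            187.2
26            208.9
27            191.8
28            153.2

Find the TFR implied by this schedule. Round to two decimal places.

Sum of ASFRs = 176.0 + 210.3 + 211.3 + 251.9 + 233.7 + 226.0 + 226.8 + 187.2 + 208.9 + 191.8 + 153.2 = 2277.1
TFR = 2277.1 / 1000 = 2.2771

2.28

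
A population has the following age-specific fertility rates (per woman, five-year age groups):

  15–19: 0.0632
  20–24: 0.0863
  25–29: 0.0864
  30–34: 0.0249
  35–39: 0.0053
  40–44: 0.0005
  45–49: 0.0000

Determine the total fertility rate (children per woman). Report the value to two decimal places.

Sum of ASFRs = 0.0632 + 0.0863 + 0.0864 + 0.0249 + 0.0053 + 0.0005 + 0.0000 = 0.2666
TFR = 5 × 0.2666 = 1.333

1.33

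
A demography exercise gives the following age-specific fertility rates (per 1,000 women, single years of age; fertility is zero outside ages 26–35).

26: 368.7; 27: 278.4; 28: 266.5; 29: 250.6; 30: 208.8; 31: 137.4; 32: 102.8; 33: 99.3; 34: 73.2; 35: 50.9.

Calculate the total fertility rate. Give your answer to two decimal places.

Sum of ASFRs = 368.7 + 278.4 + 266.5 + 250.6 + 208.8 + 137.4 + 102.8 + 99.3 + 73.2 + 50.9 = 1836.6
TFR = 1836.6 / 1000 = 1.8366

1.84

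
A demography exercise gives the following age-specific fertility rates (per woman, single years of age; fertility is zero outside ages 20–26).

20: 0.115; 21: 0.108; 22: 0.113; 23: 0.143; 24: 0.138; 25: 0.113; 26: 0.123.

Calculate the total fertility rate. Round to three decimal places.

Sum of ASFRs = 0.115 + 0.108 + 0.113 + 0.143 + 0.138 + 0.113 + 0.123 = 0.853
TFR = 0.853

0.853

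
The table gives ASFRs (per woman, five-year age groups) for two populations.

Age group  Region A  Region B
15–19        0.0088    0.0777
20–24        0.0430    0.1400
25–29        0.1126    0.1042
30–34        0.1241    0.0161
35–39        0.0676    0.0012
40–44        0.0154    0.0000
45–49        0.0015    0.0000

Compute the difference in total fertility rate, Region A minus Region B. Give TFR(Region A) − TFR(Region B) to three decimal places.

Region A:
  Sum of ASFRs = 0.0088 + 0.0430 + 0.1126 + 0.1241 + 0.0676 + 0.0154 + 0.0015 = 0.3730
  TFR = 5 × 0.3730 = 1.865
Region B:
  Sum of ASFRs = 0.0777 + 0.1400 + 0.1042 + 0.0161 + 0.0012 + 0.0000 + 0.0000 = 0.3392
  TFR = 5 × 0.3392 = 1.696
Difference = 1.865 − 1.696 = 0.169

0.169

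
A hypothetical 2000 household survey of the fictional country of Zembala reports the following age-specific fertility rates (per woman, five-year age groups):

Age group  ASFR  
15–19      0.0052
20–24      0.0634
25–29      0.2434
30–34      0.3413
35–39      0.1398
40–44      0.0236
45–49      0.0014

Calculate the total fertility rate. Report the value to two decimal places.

4.09

Sum of ASFRs = 0.0052 + 0.0634 + 0.2434 + 0.3413 + 0.1398 + 0.0236 + 0.0014 = 0.8181
TFR = 5 × 0.8181 = 4.0905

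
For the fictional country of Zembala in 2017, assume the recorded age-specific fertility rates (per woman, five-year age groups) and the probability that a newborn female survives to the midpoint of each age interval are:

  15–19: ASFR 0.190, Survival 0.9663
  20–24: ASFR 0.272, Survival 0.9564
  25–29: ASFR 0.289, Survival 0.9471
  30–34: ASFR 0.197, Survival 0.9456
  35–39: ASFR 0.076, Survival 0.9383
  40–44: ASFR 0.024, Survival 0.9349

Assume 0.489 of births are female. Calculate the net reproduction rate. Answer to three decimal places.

2.439

Proportion female at birth = 0.489.
Per-age-group product (5 × ASFR × survival probability):
  15–19: 5 × 0.190 × 0.9663 = 0.91799
  20–24: 5 × 0.272 × 0.9564 = 1.30070
  25–29: 5 × 0.289 × 0.9471 = 1.36856
  30–34: 5 × 0.197 × 0.9456 = 0.93142
  35–39: 5 × 0.076 × 0.9383 = 0.35655
  40–44: 5 × 0.024 × 0.9349 = 0.11219
Sum = 4.98741
NRR = 0.489 × 4.98741 = 2.43884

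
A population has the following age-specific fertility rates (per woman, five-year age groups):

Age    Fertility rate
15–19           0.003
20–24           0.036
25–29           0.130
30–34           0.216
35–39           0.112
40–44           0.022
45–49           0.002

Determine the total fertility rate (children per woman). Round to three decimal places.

2.605

Sum of ASFRs = 0.003 + 0.036 + 0.130 + 0.216 + 0.112 + 0.022 + 0.002 = 0.521
TFR = 5 × 0.521 = 2.605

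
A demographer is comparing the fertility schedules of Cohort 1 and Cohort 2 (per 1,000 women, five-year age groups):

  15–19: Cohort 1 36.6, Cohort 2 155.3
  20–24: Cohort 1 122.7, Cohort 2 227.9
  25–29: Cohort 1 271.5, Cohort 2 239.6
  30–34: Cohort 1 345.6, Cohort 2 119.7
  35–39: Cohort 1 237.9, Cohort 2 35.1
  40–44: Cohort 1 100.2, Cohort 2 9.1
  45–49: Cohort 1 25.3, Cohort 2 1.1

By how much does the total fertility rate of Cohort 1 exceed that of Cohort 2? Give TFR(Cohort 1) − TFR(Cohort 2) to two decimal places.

1.76

Cohort 1:
  Sum of ASFRs = 36.6 + 122.7 + 271.5 + 345.6 + 237.9 + 100.2 + 25.3 = 1139.8
  TFR = 5 × 1139.8 / 1000 = 5.699
Cohort 2:
  Sum of ASFRs = 155.3 + 227.9 + 239.6 + 119.7 + 35.1 + 9.1 + 1.1 = 787.8
  TFR = 5 × 787.8 / 1000 = 3.939
Difference = 5.699 − 3.939 = 1.76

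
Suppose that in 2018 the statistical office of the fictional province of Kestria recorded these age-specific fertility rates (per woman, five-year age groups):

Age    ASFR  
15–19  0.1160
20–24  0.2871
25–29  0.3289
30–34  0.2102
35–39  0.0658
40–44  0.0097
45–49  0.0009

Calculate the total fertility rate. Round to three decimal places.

Sum of ASFRs = 0.1160 + 0.2871 + 0.3289 + 0.2102 + 0.0658 + 0.0097 + 0.0009 = 1.0186
TFR = 5 × 1.0186 = 5.093

5.093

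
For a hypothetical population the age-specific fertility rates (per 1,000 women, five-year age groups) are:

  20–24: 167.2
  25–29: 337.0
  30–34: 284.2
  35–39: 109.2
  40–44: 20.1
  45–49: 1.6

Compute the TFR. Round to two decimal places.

Sum of ASFRs = 167.2 + 337.0 + 284.2 + 109.2 + 20.1 + 1.6 = 919.3
TFR = 5 × 919.3 / 1000 = 4.5965

4.60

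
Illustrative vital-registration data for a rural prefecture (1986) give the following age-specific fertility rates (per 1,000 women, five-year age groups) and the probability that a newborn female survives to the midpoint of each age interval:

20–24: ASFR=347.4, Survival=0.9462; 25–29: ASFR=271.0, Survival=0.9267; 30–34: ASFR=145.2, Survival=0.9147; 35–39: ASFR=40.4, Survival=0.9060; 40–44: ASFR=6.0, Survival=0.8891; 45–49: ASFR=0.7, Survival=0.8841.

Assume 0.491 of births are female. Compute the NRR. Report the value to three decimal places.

Proportion female at birth = 0.491.
Each age group contributes 5 × ASFR × survival:
  20–24: 5 × 347.4/1000 × 0.9462 = 1.64355
  25–29: 5 × 271.0/1000 × 0.9267 = 1.25568
  30–34: 5 × 145.2/1000 × 0.9147 = 0.66407
  35–39: 5 × 40.4/1000 × 0.9060 = 0.18301
  40–44: 5 × 6.0/1000 × 0.8891 = 0.02667
  45–49: 5 × 0.7/1000 × 0.8841 = 0.00309
Sum = 3.77607
NRR = 0.491 × 3.77607 = 1.85405

1.854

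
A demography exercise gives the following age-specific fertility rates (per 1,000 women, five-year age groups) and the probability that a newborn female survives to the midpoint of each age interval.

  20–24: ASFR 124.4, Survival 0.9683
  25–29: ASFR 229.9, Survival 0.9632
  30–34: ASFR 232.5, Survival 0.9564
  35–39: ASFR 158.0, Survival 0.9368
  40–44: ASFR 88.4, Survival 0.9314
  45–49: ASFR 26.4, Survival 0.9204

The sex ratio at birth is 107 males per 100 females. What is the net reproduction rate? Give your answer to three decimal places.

1.978

Proportion female at birth = 100 / (100 + 107) = 0.48309.
Weighting each age-specific rate by interval width and survival:
  20–24: 5 × 124.4/1000 × 0.9683 = 0.60228
  25–29: 5 × 229.9/1000 × 0.9632 = 1.10720
  30–34: 5 × 232.5/1000 × 0.9564 = 1.11182
  35–39: 5 × 158.0/1000 × 0.9368 = 0.74007
  40–44: 5 × 88.4/1000 × 0.9314 = 0.41168
  45–49: 5 × 26.4/1000 × 0.9204 = 0.12149
Sum = 4.09454
NRR = 0.48309 × 4.09454 = 1.97803
NRR > 1, so each generation more than replaces itself.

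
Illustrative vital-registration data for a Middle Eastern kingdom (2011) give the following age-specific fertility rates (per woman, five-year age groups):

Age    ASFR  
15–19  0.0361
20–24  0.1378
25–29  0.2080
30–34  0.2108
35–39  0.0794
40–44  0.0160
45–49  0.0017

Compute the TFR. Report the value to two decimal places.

Sum of ASFRs = 0.0361 + 0.1378 + 0.2080 + 0.2108 + 0.0794 + 0.0160 + 0.0017 = 0.6898
TFR = 5 × 0.6898 = 3.449

3.45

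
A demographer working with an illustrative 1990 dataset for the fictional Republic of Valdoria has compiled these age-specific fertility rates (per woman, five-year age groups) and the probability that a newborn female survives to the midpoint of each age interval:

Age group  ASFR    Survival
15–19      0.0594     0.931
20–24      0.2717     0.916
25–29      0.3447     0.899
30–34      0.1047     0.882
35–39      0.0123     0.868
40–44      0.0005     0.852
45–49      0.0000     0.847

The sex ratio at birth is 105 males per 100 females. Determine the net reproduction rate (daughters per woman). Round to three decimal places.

1.750

Proportion female at birth = 100 / (100 + 105) = 0.48780.
Survival-weighted fertility by age (5·fₓ·Sₓ):
  15–19: 5 × 0.0594 × 0.931 = 0.27651
  20–24: 5 × 0.2717 × 0.916 = 1.24439
  25–29: 5 × 0.3447 × 0.899 = 1.54943
  30–34: 5 × 0.1047 × 0.882 = 0.46173
  35–39: 5 × 0.0123 × 0.868 = 0.05338
  40–44: 5 × 0.0005 × 0.852 = 0.00213
  45–49: 5 × 0.0000 × 0.847 = 0.00000
Sum = 3.58757
NRR = 0.48780 × 3.58757 = 1.75002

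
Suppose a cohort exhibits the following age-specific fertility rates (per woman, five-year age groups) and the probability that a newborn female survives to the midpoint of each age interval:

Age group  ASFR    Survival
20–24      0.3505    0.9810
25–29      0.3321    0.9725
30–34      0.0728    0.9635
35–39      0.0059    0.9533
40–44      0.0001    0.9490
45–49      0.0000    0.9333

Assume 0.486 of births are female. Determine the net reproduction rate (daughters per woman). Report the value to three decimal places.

Proportion female at birth = 0.486.
Survival-weighted fertility by age (5·fₓ·Sₓ):
  20–24: 5 × 0.3505 × 0.9810 = 1.71920
  25–29: 5 × 0.3321 × 0.9725 = 1.61484
  30–34: 5 × 0.0728 × 0.9635 = 0.35071
  35–39: 5 × 0.0059 × 0.9533 = 0.02812
  40–44: 5 × 0.0001 × 0.9490 = 0.00047
  45–49: 5 × 0.0000 × 0.9333 = 0.00000
Sum = 3.71334
NRR = 0.486 × 3.71334 = 1.80468

1.805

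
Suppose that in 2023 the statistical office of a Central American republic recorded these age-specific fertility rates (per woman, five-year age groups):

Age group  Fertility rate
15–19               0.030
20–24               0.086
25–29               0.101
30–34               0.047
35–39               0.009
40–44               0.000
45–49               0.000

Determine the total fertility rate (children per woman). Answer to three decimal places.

Sum of ASFRs = 0.030 + 0.086 + 0.101 + 0.047 + 0.009 + 0.000 + 0.000 = 0.273
TFR = 5 × 0.273 = 1.365

1.365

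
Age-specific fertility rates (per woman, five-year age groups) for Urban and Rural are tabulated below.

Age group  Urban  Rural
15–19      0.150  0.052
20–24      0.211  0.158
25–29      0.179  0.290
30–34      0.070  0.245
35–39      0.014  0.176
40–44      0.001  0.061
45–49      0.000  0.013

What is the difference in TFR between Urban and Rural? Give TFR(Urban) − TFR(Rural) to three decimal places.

Urban:
  Sum of ASFRs = 0.150 + 0.211 + 0.179 + 0.070 + 0.014 + 0.001 + 0.000 = 0.625
  TFR = 5 × 0.625 = 3.125
Rural:
  Sum of ASFRs = 0.052 + 0.158 + 0.290 + 0.245 + 0.176 + 0.061 + 0.013 = 0.995
  TFR = 5 × 0.995 = 4.975
Difference = 3.125 − 4.975 = -1.85

-1.850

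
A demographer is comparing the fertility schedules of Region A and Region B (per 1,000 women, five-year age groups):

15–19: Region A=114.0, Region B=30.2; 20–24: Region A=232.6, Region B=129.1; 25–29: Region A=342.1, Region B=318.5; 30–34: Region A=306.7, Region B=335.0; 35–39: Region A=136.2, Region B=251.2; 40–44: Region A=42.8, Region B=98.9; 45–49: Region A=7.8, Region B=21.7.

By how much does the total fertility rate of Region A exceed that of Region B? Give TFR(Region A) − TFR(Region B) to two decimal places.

Region A:
  Sum of ASFRs = 114.0 + 232.6 + 342.1 + 306.7 + 136.2 + 42.8 + 7.8 = 1182.2
  TFR = 5 × 1182.2 / 1000 = 5.911
Region B:
  Sum of ASFRs = 30.2 + 129.1 + 318.5 + 335.0 + 251.2 + 98.9 + 21.7 = 1184.6
  TFR = 5 × 1184.6 / 1000 = 5.923
Difference = 5.911 − 5.923 = -0.012

-0.01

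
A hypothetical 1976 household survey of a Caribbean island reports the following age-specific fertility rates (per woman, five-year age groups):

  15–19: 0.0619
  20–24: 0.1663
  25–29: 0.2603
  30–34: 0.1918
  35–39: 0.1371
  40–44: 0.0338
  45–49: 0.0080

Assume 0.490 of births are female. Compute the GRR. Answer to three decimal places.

Proportion female at birth = 0.490.
Sum of ASFRs = 0.0619 + 0.1663 + 0.2603 + 0.1918 + 0.1371 + 0.0338 + 0.0080 = 0.8592
TFR = 5 × 0.8592 = 4.296
GRR = 0.490 × 4.296 = 2.10504

2.105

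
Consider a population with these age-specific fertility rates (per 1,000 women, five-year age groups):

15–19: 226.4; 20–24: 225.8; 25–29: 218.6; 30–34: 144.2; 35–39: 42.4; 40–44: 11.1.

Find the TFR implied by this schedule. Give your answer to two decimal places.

Sum of ASFRs = 226.4 + 225.8 + 218.6 + 144.2 + 42.4 + 11.1 = 868.5
TFR = 5 × 868.5 / 1000 = 4.3425

4.34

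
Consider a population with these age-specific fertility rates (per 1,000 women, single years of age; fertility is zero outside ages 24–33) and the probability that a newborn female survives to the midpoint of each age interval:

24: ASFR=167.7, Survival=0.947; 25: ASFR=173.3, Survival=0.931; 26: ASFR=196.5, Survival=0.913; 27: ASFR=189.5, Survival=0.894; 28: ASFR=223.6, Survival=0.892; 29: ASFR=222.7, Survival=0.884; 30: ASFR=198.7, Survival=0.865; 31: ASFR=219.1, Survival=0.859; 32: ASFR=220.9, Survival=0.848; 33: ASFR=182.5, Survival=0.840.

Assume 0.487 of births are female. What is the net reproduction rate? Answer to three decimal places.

Proportion female at birth = 0.487.
Weighting each age-specific rate by interval width and survival:
  24: 1 × 167.7/1000 × 0.947 = 0.15881
  25: 1 × 173.3/1000 × 0.931 = 0.16134
  26: 1 × 196.5/1000 × 0.913 = 0.17940
  27: 1 × 189.5/1000 × 0.894 = 0.16941
  28: 1 × 223.6/1000 × 0.892 = 0.19945
  29: 1 × 222.7/1000 × 0.884 = 0.19687
  30: 1 × 198.7/1000 × 0.865 = 0.17188
  31: 1 × 219.1/1000 × 0.859 = 0.18821
  32: 1 × 220.9/1000 × 0.848 = 0.18732
  33: 1 × 182.5/1000 × 0.840 = 0.15330
Sum = 1.76599
NRR = 0.487 × 1.76599 = 0.86004
An NRR under 1 implies long-run decline under these rates.

0.860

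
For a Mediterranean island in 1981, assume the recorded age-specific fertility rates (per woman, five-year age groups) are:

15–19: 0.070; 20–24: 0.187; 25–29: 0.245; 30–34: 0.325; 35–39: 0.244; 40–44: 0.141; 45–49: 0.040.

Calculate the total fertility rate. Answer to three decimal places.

Sum of ASFRs = 0.070 + 0.187 + 0.245 + 0.325 + 0.244 + 0.141 + 0.040 = 1.252
TFR = 5 × 1.252 = 6.26

6.260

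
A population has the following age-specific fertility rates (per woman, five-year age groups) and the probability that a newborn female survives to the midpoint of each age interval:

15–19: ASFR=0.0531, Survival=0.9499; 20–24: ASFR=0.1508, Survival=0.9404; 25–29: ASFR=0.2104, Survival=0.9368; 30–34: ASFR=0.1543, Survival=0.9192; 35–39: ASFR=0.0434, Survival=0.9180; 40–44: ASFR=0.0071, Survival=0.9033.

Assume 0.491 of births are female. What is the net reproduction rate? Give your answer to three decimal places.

Proportion female at birth = 0.491.
Per-age-group product (5 × ASFR × survival probability):
  15–19: 5 × 0.0531 × 0.9499 = 0.25220
  20–24: 5 × 0.1508 × 0.9404 = 0.70906
  25–29: 5 × 0.2104 × 0.9368 = 0.98551
  30–34: 5 × 0.1543 × 0.9192 = 0.70916
  35–39: 5 × 0.0434 × 0.9180 = 0.19921
  40–44: 5 × 0.0071 × 0.9033 = 0.03207
Sum = 2.88721
NRR = 0.491 × 2.88721 = 1.41762
An NRR exceeding 1 indicates intrinsic growth under these rates.

1.418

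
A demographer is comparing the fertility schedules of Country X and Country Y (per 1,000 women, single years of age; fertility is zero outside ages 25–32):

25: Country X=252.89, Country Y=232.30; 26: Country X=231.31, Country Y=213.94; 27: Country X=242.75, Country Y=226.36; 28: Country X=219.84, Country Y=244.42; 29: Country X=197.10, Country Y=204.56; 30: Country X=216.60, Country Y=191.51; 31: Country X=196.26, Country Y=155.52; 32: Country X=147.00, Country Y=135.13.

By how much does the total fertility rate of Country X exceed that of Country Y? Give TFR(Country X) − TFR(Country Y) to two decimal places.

0.10

Country X:
  Sum of ASFRs = 252.89 + 231.31 + 242.75 + 219.84 + 197.10 + 216.60 + 196.26 + 147.00 = 1703.75
  TFR = 1703.75 / 1000 = 1.70375
Country Y:
  Sum of ASFRs = 232.30 + 213.94 + 226.36 + 244.42 + 204.56 + 191.51 + 155.52 + 135.13 = 1603.74
  TFR = 1603.74 / 1000 = 1.60374
Difference = 1.70375 − 1.60374 = 0.10001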